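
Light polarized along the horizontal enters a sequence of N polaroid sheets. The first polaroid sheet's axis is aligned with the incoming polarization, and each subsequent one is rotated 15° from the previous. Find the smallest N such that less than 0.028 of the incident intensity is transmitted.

N = 53

First polarizer is aligned with the polarization: full transmission.
Each further stage multiplies by cos²(15°) = 0.933.
After N polarizers: T = 0.933^(N−1). Require T < 0.028 ⇒ N−1 > ln(0.028)/ln(0.933) = 51.57, so N−1 ≥ 52 and N = 53.
Check: N=53 gives T = 0.02717 < 0.028; N=52 gives T = 0.02912.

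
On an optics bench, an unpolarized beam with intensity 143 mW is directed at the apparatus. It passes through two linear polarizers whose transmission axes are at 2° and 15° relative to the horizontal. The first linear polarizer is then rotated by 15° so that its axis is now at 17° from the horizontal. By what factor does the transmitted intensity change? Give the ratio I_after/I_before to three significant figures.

Before rotation:
Unpolarized light through the first polarizer → I₁ = ½ I₀, now polarized at 2°.
I₂ = I₁ cos²(15° − 2°) = 0.5 I₀ · cos²(13°) = 0.4747 I₀.
After rotation:
Unpolarized light through the first polarizer → I₁ = ½ I₀, now polarized at 17°.
I₂ = I₁ cos²(15° − 17°) = 0.5 I₀ · cos²(2°) = 0.4994 I₀.
Ratio = 0.4994 / 0.4747 = 1.052.

I_new/I_old ≈ 1.05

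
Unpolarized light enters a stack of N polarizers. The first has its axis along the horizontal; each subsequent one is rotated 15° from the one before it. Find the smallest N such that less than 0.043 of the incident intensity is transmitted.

First polarizer halves the unpolarized light: factor 1/2.
Each further stage multiplies by cos²(15°) = 0.933.
After N polarizers: T = 0.5·0.933^(N−1). Require T < 0.043 ⇒ N−1 > ln(0.043/0.5)/ln(0.933) = 35.38, so N−1 ≥ 36 and N = 37.
Check: N=37 gives T = 0.0412 < 0.043; N=36 gives T = 0.04416.

N = 37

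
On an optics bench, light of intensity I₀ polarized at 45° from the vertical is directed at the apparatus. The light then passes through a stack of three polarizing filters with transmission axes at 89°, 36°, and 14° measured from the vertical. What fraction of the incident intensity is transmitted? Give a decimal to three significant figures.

I₁ = I₀ cos²(89° − 45°) = I₀ cos²(44°) = 0.5174 I₀.
I₂ = I₁ cos²(36° − 89°) = 0.5174 I₀ · cos²(53°) = 0.1874 I₀.
I₃ = I₂ cos²(14° − 36°) = 0.1874 I₀ · cos²(22°) = 0.1611 I₀.
Transmitted fraction = 0.1611.

≈ 0.161 I₀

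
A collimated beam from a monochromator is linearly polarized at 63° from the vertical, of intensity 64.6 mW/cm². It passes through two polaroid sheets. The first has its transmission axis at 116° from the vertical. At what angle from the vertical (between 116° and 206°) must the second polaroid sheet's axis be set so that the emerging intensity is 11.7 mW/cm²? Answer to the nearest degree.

θ ≈ 161°

I₁ = I₀ cos²(116° − 63°) = I₀ cos²(53°) = 0.3622 I₀.
Target fraction: 11.7 / 64.6 mW/cm² = 0.1811 of I₀.
Need I₂/I₀ = 0.1811, so cos²(θ − 116°) = 0.1811 / 0.3622 = 0.5001.
θ − 116° = arccos(√0.5001) = 45.0°, giving θ ≈ 116 + 45.0 = 161.0°.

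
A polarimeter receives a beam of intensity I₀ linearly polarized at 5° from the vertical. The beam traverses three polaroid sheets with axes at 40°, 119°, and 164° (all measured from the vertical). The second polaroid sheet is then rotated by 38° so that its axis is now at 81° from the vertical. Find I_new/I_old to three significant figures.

Before rotation:
By Malus's law, I₁ = I₀ cos²(40° − 5°) = I₀ cos²(35°) = 0.671 I₀.
I₂ = I₁ cos²(119° − 40°) = 0.671 I₀ · cos²(79°) = 0.02443 I₀.
I₃ = I₂ cos²(164° − 119°) = 0.02443 I₀ · cos²(45°) = 0.01222 I₀.
After rotation:
I₁ = I₀ cos²(40° − 5°) = I₀ cos²(35°) = 0.671 I₀.
I₂ = I₁ cos²(81° − 40°) = 0.671 I₀ · cos²(41°) = 0.3822 I₀.
I₃ = I₂ cos²(164° − 81°) = 0.3822 I₀ · cos²(83°) = 0.005676 I₀.
Ratio = 0.005676 / 0.01222 = 0.4647.

I_new/I_old ≈ 0.465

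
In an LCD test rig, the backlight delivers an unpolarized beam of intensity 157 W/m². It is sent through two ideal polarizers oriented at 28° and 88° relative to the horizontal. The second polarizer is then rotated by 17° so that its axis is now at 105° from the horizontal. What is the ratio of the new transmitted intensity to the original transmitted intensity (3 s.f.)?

I_new/I_old ≈ 0.202

Before rotation:
Unpolarized light through the first polarizer → I₁ = ½ I₀, now polarized at 28°.
I₂ = I₁ cos²(88° − 28°) = 0.5 I₀ · cos²(60°) = 0.125 I₀.
After rotation:
Unpolarized light through the first polarizer → I₁ = ½ I₀, now polarized at 28°.
I₂ = I₁ cos²(105° − 28°) = 0.5 I₀ · cos²(77°) = 0.0253 I₀.
Ratio = 0.0253 / 0.125 = 0.2024.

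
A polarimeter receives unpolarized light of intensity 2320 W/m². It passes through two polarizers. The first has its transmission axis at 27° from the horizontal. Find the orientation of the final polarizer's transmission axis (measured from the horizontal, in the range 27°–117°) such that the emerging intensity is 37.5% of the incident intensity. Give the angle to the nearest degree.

θ ≈ 57°

Unpolarized light through the first polarizer → I₁ = ½ I₀, now polarized at 27°.
Need I₂/I₀ = 0.375, so cos²(θ − 27°) = 0.375 / 0.5 = 0.75.
θ − 27° = arccos(√0.75) = 30.0°, giving θ ≈ 27 + 30.0 = 57.0°.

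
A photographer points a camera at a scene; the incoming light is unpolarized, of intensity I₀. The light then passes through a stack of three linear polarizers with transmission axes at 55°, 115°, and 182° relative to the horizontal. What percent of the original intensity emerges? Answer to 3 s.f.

Unpolarized light through the first polarizer → I₁ = ½ I₀, now polarized at 55°.
I₂ = I₁ cos²(115° − 55°) = 0.5 I₀ · cos²(60°) = 0.125 I₀.
I₃ = I₂ cos²(182° − 115°) = 0.125 I₀ · cos²(67°) = 0.01908 I₀.
That is 1.908% of the incident intensity.

≈ 1.91%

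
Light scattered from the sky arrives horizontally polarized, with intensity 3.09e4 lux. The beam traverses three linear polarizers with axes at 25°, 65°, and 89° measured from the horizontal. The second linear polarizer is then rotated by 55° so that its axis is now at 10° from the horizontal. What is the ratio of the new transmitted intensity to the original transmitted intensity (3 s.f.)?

Before rotation:
I₁ = I₀ cos²(25° − 0°) = I₀ cos²(25°) = 0.8214 I₀.
I₂ = I₁ cos²(65° − 25°) = 0.8214 I₀ · cos²(40°) = 0.482 I₀.
I₃ = I₂ cos²(89° − 65°) = 0.482 I₀ · cos²(24°) = 0.4023 I₀.
After rotation:
I₁ = I₀ cos²(25° − 0°) = I₀ cos²(25°) = 0.8214 I₀.
I₂ = I₁ cos²(10° − 25°) = 0.8214 I₀ · cos²(15°) = 0.7664 I₀.
I₃ = I₂ cos²(89° − 10°) = 0.7664 I₀ · cos²(79°) = 0.0279 I₀.
Ratio = 0.0279 / 0.4023 = 0.06936.

I_new/I_old ≈ 0.0694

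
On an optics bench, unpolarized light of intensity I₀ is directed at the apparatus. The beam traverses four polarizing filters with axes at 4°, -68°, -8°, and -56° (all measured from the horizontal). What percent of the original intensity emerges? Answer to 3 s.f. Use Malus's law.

Unpolarized light through the first polarizer → I₁ = ½ I₀, now polarized at 4°.
I₂ = I₁ cos²(-68° − 4°) = 0.5 I₀ · cos²(72°) = 0.04775 I₀.
I₃ = I₂ cos²(-8° + 68°) = 0.04775 I₀ · cos²(60°) = 0.01194 I₀.
I₄ = I₃ cos²(-56° + 8°) = 0.01194 I₀ · cos²(48°) = 0.005344 I₀.
That is 0.5344% of the incident intensity.

≈ 0.534%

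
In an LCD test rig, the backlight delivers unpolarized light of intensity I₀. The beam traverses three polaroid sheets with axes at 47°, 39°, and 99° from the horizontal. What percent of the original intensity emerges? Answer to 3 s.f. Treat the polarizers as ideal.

≈ 12.3%

Unpolarized light through the first polarizer → I₁ = ½ I₀, now polarized at 47°.
I₂ = I₁ cos²(39° − 47°) = 0.5 I₀ · cos²(8°) = 0.4903 I₀.
I₃ = I₂ cos²(99° − 39°) = 0.4903 I₀ · cos²(60°) = 0.1226 I₀.
That is 12.26% of the incident intensity.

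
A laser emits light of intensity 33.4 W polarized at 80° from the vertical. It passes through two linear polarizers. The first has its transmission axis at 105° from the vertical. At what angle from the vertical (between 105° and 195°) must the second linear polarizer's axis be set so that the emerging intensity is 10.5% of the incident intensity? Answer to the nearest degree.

θ ≈ 174°

By Malus's law, I₁ = I₀ cos²(105° − 80°) = I₀ cos²(25°) = 0.8214 I₀.
Need I₂/I₀ = 0.105, so cos²(θ − 105°) = 0.105 / 0.8214 = 0.1278.
θ − 105° = arccos(√0.1278) = 69.1°, giving θ ≈ 105 + 69.1 = 174.1°.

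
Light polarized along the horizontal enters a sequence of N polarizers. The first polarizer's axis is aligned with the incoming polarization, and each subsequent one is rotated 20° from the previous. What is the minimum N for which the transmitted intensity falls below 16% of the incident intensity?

First polarizer is aligned with the polarization: full transmission.
Each further stage multiplies by cos²(20°) = 0.883.
After N polarizers: T = 0.883^(N−1). Require T < 0.16 ⇒ N−1 > ln(0.16)/ln(0.883) = 14.73, so N−1 ≥ 15 and N = 16.
Check: N=16 gives T = 0.1547 < 0.16; N=15 gives T = 0.1752.

N = 16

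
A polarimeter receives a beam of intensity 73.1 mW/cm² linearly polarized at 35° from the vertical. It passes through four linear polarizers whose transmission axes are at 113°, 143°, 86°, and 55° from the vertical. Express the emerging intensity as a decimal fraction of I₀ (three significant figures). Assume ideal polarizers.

I/I₀ ≈ 0.00707

By Malus's law, I₁ = 73.1 mW/cm² · cos²(78°) = 3.16 mW/cm².
I₂ = I₁ · cos²(30°) = 3.16 · 0.75 = 2.37 mW/cm².
I₃ = I₂ · cos²(57°) = 2.37 · 0.2966 = 0.703 mW/cm².
I₄ = I₃ · cos²(31°) = 0.703 · 0.7347 = 0.5165 mW/cm².
Transmitted fraction = 0.007066.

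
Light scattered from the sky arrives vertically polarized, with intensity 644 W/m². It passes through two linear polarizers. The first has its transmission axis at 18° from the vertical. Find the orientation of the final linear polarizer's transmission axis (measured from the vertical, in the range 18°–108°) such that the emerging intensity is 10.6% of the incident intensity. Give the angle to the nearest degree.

θ ≈ 88°

I₁ = I₀ cos²(18° − 0°) = I₀ cos²(18°) = 0.9045 I₀.
Need I₂/I₀ = 0.106, so cos²(θ − 18°) = 0.106 / 0.9045 = 0.1172.
θ − 18° = arccos(√0.1172) = 70.0°, giving θ ≈ 18 + 70.0 = 88.0°.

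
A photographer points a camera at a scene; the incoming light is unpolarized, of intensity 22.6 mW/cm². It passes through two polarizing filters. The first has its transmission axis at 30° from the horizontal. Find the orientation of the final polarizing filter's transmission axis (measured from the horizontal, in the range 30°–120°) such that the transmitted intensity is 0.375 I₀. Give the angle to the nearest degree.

θ ≈ 60°

Unpolarized light through the first polarizer → I₁ = ½ I₀, now polarized at 30°.
Need I₂/I₀ = 0.375, so cos²(θ − 30°) = 0.375 / 0.5 = 0.75.
θ − 30° = arccos(√0.75) = 30.0°, giving θ ≈ 30 + 30.0 = 60.0°.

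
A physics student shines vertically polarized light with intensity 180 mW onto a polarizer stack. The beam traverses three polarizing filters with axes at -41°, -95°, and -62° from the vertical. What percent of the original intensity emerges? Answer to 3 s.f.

I₁ = 180 mW · cos²(41°) = 102.5 mW.
I₂ = I₁ · cos²(54°) = 102.5 · 0.3455 = 35.42 mW.
I₃ = I₂ · cos²(33°) = 35.42 · 0.7034 = 24.91 mW.
That is 13.84% of the incident intensity.

≈ 13.8%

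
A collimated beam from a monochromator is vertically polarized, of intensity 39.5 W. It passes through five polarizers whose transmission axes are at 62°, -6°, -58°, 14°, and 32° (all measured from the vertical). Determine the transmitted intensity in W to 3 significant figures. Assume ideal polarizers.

By Malus's law, I₁ = 39.5 W · cos²(62°) = 8.706 W.
I₂ = I₁ · cos²(68°) = 8.706 · 0.1403 = 1.222 W.
I₃ = I₂ · cos²(52°) = 1.222 · 0.379 = 0.4631 W.
I₄ = I₃ · cos²(72°) = 0.4631 · 0.09549 = 0.04422 W.
I₅ = I₄ · cos²(18°) = 0.04422 · 0.9045 = 0.04 W.

I ≈ 0.0400 W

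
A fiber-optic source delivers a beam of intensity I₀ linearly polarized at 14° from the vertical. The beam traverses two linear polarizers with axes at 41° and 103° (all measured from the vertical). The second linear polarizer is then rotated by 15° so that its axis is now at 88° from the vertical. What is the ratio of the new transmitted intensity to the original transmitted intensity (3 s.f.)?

Before rotation:
I₁ = I₀ cos²(41° − 14°) = I₀ cos²(27°) = 0.7939 I₀.
I₂ = I₁ cos²(103° − 41°) = 0.7939 I₀ · cos²(62°) = 0.175 I₀.
After rotation:
I₁ = I₀ cos²(41° − 14°) = I₀ cos²(27°) = 0.7939 I₀.
I₂ = I₁ cos²(88° − 41°) = 0.7939 I₀ · cos²(47°) = 0.3693 I₀.
Ratio = 0.3693 / 0.175 = 2.11.

I_new/I_old ≈ 2.11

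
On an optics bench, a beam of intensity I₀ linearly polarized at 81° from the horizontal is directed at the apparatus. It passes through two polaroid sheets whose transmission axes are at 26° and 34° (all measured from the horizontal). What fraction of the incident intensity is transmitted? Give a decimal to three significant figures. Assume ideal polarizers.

≈ 0.323 I₀

I₁ = I₀ cos²(26° − 81°) = I₀ cos²(55°) = 0.329 I₀.
I₂ = I₁ cos²(34° − 26°) = 0.329 I₀ · cos²(8°) = 0.3226 I₀.
Transmitted fraction = 0.3226.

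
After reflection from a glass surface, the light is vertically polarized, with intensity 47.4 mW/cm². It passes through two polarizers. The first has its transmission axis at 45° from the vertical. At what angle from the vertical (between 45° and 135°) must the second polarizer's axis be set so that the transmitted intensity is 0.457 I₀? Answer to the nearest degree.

By Malus's law, I₁ = I₀ cos²(45° − 0°) = I₀ cos²(45°) = 0.5 I₀.
Need I₂/I₀ = 0.457, so cos²(θ − 45°) = 0.457 / 0.5 = 0.914.
θ − 45° = arccos(√0.914) = 17.1°, giving θ ≈ 45 + 17.1 = 62.1°.

θ ≈ 62°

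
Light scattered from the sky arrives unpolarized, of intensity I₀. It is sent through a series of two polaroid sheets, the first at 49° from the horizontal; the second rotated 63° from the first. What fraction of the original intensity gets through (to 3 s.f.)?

Unpolarized light through the first polarizer → I₁ = ½ I₀, now polarized at 49°.
I₂ = I₁ cos²(63°) = 0.5 · 0.2061 I₀ = 0.1031 I₀.
Transmitted fraction = 0.1031.

≈ 0.103 I₀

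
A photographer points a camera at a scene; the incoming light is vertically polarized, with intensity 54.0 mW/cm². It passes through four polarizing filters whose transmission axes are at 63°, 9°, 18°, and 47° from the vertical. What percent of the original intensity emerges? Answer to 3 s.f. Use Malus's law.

≈ 5.31%

By Malus's law, I₁ = 54.0 mW/cm² · cos²(63°) = 11.13 mW/cm².
I₂ = I₁ · cos²(54°) = 11.13 · 0.3455 = 3.845 mW/cm².
I₃ = I₂ · cos²(9°) = 3.845 · 0.9755 = 3.751 mW/cm².
I₄ = I₃ · cos²(29°) = 3.751 · 0.765 = 2.869 mW/cm².
That is 5.314% of the incident intensity.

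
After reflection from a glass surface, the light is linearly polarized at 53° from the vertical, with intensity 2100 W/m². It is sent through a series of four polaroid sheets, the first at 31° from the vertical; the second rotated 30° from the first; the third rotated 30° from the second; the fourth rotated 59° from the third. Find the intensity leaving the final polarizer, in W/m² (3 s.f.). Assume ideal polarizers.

I ≈ 269 W/m²

By Malus's law, I₁ = 2100 W/m² · cos²(22°) = 1805 W/m².
I₂ = I₁ · cos²(30°) = 1805 · 0.75 = 1354 W/m².
I₃ = I₂ · cos²(30°) = 1354 · 0.75 = 1015 W/m².
I₄ = I₃ · cos²(59°) = 1015 · 0.2653 = 269.4 W/m².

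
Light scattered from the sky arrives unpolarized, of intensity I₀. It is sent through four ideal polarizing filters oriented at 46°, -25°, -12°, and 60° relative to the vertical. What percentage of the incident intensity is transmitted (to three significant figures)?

Unpolarized light through the first polarizer → I₁ = ½ I₀, now polarized at 46°.
I₂ = I₁ cos²(-25° − 46°) = 0.5 I₀ · cos²(71°) = 0.053 I₀.
I₃ = I₂ cos²(-12° + 25°) = 0.053 I₀ · cos²(13°) = 0.05032 I₀.
I₄ = I₃ cos²(60° + 12°) = 0.05032 I₀ · cos²(72°) = 0.004805 I₀.
That is 0.4805% of the incident intensity.

≈ 0.480%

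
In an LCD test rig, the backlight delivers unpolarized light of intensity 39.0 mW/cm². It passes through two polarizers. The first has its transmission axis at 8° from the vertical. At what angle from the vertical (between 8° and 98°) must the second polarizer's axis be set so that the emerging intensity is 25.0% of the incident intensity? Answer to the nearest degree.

Unpolarized light through the first polarizer → I₁ = ½ I₀, now polarized at 8°.
Need I₂/I₀ = 0.25, so cos²(θ − 8°) = 0.25 / 0.5 = 0.5.
θ − 8° = arccos(√0.5) = 45.0°, giving θ ≈ 8 + 45.0 = 53.0°.

θ ≈ 53°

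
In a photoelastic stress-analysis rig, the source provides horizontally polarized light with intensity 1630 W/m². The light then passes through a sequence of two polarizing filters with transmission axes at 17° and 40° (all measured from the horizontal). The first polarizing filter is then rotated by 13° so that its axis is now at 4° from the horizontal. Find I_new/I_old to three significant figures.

I_new/I_old ≈ 0.841

Before rotation:
By Malus's law, I₁ = I₀ cos²(17° − 0°) = I₀ cos²(17°) = 0.9145 I₀.
I₂ = I₁ cos²(40° − 17°) = 0.9145 I₀ · cos²(23°) = 0.7749 I₀.
After rotation:
I₁ = I₀ cos²(4° − 0°) = I₀ cos²(4°) = 0.9951 I₀.
I₂ = I₁ cos²(40° − 4°) = 0.9951 I₀ · cos²(36°) = 0.6513 I₀.
Ratio = 0.6513 / 0.7749 = 0.8405.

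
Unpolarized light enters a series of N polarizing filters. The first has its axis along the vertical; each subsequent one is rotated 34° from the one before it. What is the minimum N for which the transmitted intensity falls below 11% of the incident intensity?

N = 6

First polarizer halves the unpolarized light: factor 1/2.
Each further stage multiplies by cos²(34°) = 0.6873.
After N polarizers: T = 0.5·0.6873^(N−1). Require T < 0.11 ⇒ N−1 > ln(0.11/0.5)/ln(0.6873) = 4.04, so N−1 ≥ 5 and N = 6.
Check: N=6 gives T = 0.07669 < 0.11; N=5 gives T = 0.1116.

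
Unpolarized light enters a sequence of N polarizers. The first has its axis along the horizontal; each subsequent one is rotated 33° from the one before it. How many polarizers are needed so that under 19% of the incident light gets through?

N = 4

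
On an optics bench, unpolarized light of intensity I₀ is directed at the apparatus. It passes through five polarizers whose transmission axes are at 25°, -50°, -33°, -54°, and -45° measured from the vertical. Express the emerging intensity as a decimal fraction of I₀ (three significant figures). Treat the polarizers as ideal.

Unpolarized light through the first polarizer → I₁ = ½ I₀, now polarized at 25°.
I₂ = I₁ cos²(-50° − 25°) = 0.5 I₀ · cos²(75°) = 0.03349 I₀.
I₃ = I₂ cos²(-33° + 50°) = 0.03349 I₀ · cos²(17°) = 0.03063 I₀.
I₄ = I₃ cos²(-54° + 33°) = 0.03063 I₀ · cos²(21°) = 0.0267 I₀.
I₅ = I₄ cos²(-45° + 54°) = 0.0267 I₀ · cos²(9°) = 0.02604 I₀.
Transmitted fraction = 0.02604.

≈ 0.0260 I₀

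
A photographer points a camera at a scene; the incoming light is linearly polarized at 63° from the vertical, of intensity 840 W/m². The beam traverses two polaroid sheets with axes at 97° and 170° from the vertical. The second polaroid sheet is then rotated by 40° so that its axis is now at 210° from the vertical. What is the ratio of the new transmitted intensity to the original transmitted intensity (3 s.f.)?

I_new/I_old ≈ 1.79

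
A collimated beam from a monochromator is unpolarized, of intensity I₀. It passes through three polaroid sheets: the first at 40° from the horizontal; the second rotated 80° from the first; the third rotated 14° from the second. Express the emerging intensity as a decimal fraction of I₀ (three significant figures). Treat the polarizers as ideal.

≈ 0.0142 I₀

Unpolarized light through the first polarizer → I₁ = ½ I₀, now polarized at 40°.
I₂ = I₁ cos²(80°) = 0.5 · 0.03015 I₀ = 0.01508 I₀.
I₃ = I₂ cos²(14°) = 0.01508 · 0.9415 I₀ = 0.01419 I₀.
Transmitted fraction = 0.01419.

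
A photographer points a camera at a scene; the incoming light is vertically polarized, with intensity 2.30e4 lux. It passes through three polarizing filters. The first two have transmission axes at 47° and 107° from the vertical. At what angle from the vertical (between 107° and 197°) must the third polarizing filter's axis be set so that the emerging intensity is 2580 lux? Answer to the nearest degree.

By Malus's law, I₁ = I₀ cos²(47° − 0°) = I₀ cos²(47°) = 0.4651 I₀.
I₂ = I₁ cos²(107° − 47°) = 0.4651 I₀ · cos²(60°) = 0.1163 I₀.
Target fraction: 2580 / 2.30e4 lux = 0.1122 of I₀.
Need I₃/I₀ = 0.1122, so cos²(θ − 107°) = 0.1122 / 0.1163 = 0.9647.
θ − 107° = arccos(√0.9647) = 10.8°, giving θ ≈ 107 + 10.8 = 117.8°.

θ ≈ 118°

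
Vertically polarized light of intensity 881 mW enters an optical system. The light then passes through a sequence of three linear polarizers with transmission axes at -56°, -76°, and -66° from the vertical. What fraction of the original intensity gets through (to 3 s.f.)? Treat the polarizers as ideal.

I/I₀ ≈ 0.268

By Malus's law, I₁ = 881 mW · cos²(56°) = 275.5 mW.
I₂ = I₁ · cos²(20°) = 275.5 · 0.883 = 243.3 mW.
I₃ = I₂ · cos²(10°) = 243.3 · 0.9698 = 235.9 mW.
Transmitted fraction = 0.2678.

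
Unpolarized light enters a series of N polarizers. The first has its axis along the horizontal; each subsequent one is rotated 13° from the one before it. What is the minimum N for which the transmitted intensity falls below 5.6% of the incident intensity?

N = 44

First polarizer halves the unpolarized light: factor 1/2.
Each further stage multiplies by cos²(13°) = 0.9494.
After N polarizers: T = 0.5·0.9494^(N−1). Require T < 0.056 ⇒ N−1 > ln(0.056/0.5)/ln(0.9494) = 42.16, so N−1 ≥ 43 and N = 44.
Check: N=44 gives T = 0.05361 < 0.056; N=43 gives T = 0.05647.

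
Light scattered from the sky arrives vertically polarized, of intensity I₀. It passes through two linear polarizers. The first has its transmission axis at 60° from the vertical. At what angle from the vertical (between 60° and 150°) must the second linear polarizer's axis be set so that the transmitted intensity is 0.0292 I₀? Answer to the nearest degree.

By Malus's law, I₁ = I₀ cos²(60° − 0°) = I₀ cos²(60°) = 0.25 I₀.
Need I₂/I₀ = 0.0292, so cos²(θ − 60°) = 0.0292 / 0.25 = 0.1168.
θ − 60° = arccos(√0.1168) = 70.0°, giving θ ≈ 60 + 70.0 = 130.0°.

θ ≈ 130°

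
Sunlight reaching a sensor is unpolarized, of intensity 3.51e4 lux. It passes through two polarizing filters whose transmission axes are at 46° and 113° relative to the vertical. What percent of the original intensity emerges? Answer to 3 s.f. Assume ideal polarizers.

Unpolarized light through the first polarizer → I₁ = 3.51e4 lux/2 = 1.755e+04 lux, polarized at 46°.
I₂ = I₁ · cos²(67°) = 1.755e+04 · 0.1527 = 2679 lux.
That is 7.634% of the incident intensity.

≈ 7.63%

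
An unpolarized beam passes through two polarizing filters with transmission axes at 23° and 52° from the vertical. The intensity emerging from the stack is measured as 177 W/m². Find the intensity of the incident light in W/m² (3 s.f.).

I₀ ≈ 463 W/m²

Unpolarized light through the first polarizer → I₁ = ½ I₀, now polarized at 23°.
I₂ = I₁ cos²(52° − 23°) = 0.5 I₀ · cos²(29°) = 0.3825 I₀.
So 177 W/m² = 0.3825 I₀, giving I₀ = 177/0.3825 = 462.8 W/m².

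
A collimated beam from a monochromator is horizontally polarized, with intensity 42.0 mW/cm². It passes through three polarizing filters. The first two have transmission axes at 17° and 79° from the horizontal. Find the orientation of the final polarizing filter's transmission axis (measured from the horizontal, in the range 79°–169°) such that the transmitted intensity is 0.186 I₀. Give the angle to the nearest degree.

θ ≈ 95°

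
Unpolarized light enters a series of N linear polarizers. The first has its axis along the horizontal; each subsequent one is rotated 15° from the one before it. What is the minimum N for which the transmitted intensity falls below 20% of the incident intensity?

N = 15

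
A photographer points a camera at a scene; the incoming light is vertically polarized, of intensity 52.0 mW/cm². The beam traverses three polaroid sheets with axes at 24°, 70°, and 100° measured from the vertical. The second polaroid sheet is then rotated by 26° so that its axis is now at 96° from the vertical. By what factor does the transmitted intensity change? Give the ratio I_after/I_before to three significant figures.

I_new/I_old ≈ 0.263

Before rotation:
I₁ = I₀ cos²(24° − 0°) = I₀ cos²(24°) = 0.8346 I₀.
I₂ = I₁ cos²(70° − 24°) = 0.8346 I₀ · cos²(46°) = 0.4027 I₀.
I₃ = I₂ cos²(100° − 70°) = 0.4027 I₀ · cos²(30°) = 0.302 I₀.
After rotation:
I₁ = I₀ cos²(24° − 0°) = I₀ cos²(24°) = 0.8346 I₀.
I₂ = I₁ cos²(96° − 24°) = 0.8346 I₀ · cos²(72°) = 0.07969 I₀.
I₃ = I₂ cos²(100° − 96°) = 0.07969 I₀ · cos²(4°) = 0.07931 I₀.
Ratio = 0.07931 / 0.302 = 0.2626.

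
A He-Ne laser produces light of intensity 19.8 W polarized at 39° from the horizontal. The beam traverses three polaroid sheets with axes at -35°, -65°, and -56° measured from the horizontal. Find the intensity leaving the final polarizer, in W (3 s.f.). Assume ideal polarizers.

I₁ = 19.8 W · cos²(74°) = 1.504 W.
I₂ = I₁ · cos²(30°) = 1.504 · 0.75 = 1.128 W.
I₃ = I₂ · cos²(9°) = 1.128 · 0.9755 = 1.101 W.

I ≈ 1.10 W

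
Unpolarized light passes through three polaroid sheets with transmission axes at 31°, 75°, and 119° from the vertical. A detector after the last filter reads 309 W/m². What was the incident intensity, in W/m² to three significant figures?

Unpolarized light through the first polarizer → I₁ = ½ I₀, now polarized at 31°.
I₂ = I₁ cos²(75° − 31°) = 0.5 I₀ · cos²(44°) = 0.2587 I₀.
I₃ = I₂ cos²(119° − 75°) = 0.2587 I₀ · cos²(44°) = 0.1339 I₀.
So 309 W/m² = 0.1339 I₀, giving I₀ = 309/0.1339 = 2308 W/m².

I₀ ≈ 2310 W/m²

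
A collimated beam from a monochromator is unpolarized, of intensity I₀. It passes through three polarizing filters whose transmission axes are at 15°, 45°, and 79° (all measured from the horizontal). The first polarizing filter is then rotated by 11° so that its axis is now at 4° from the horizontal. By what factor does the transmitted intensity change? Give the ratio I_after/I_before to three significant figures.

I_new/I_old ≈ 0.759

Before rotation:
Unpolarized light through the first polarizer → I₁ = ½ I₀, now polarized at 15°.
I₂ = I₁ cos²(45° − 15°) = 0.5 I₀ · cos²(30°) = 0.375 I₀.
I₃ = I₂ cos²(79° − 45°) = 0.375 I₀ · cos²(34°) = 0.2577 I₀.
After rotation:
Unpolarized light through the first polarizer → I₁ = ½ I₀, now polarized at 4°.
I₂ = I₁ cos²(45° − 4°) = 0.5 I₀ · cos²(41°) = 0.2848 I₀.
I₃ = I₂ cos²(79° − 45°) = 0.2848 I₀ · cos²(34°) = 0.1957 I₀.
Ratio = 0.1957 / 0.2577 = 0.7594.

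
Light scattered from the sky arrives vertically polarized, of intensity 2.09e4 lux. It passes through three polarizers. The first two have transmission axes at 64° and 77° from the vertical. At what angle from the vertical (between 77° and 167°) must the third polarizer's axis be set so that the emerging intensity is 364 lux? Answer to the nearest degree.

θ ≈ 149°

I₁ = I₀ cos²(64° − 0°) = I₀ cos²(64°) = 0.1922 I₀.
I₂ = I₁ cos²(77° − 64°) = 0.1922 I₀ · cos²(13°) = 0.1824 I₀.
Target fraction: 364 / 2.09e4 lux = 0.01742 of I₀.
Need I₃/I₀ = 0.01742, so cos²(θ − 77°) = 0.01742 / 0.1824 = 0.09546.
θ − 77° = arccos(√0.09546) = 72.0°, giving θ ≈ 77 + 72.0 = 149.0°.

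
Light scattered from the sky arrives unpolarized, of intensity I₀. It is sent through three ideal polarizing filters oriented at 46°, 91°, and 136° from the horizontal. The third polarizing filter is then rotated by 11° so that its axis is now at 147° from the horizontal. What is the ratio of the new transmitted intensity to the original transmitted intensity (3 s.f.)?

I_new/I_old ≈ 0.625

Before rotation:
Unpolarized light through the first polarizer → I₁ = ½ I₀, now polarized at 46°.
I₂ = I₁ cos²(91° − 46°) = 0.5 I₀ · cos²(45°) = 0.25 I₀.
I₃ = I₂ cos²(136° − 91°) = 0.25 I₀ · cos²(45°) = 0.125 I₀.
After rotation:
Unpolarized light through the first polarizer → I₁ = ½ I₀, now polarized at 46°.
I₂ = I₁ cos²(91° − 46°) = 0.5 I₀ · cos²(45°) = 0.25 I₀.
I₃ = I₂ cos²(147° − 91°) = 0.25 I₀ · cos²(56°) = 0.07817 I₀.
Ratio = 0.07817 / 0.125 = 0.6254.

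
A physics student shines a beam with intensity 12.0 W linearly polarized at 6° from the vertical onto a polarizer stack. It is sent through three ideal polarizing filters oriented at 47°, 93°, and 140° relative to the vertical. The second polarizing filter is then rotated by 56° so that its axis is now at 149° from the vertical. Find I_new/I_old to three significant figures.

Before rotation:
I₁ = I₀ cos²(47° − 6°) = I₀ cos²(41°) = 0.5696 I₀.
I₂ = I₁ cos²(93° − 47°) = 0.5696 I₀ · cos²(46°) = 0.2749 I₀.
I₃ = I₂ cos²(140° − 93°) = 0.2749 I₀ · cos²(47°) = 0.1278 I₀.
After rotation:
I₁ = I₀ cos²(47° − 6°) = I₀ cos²(41°) = 0.5696 I₀.
Angle between axes 1 and 2: 78°. I₂ = 0.5696 I₀ · cos²(78°) = 0.02462 I₀.
I₃ = I₂ cos²(140° − 149°) = 0.02462 I₀ · cos²(9°) = 0.02402 I₀.
Ratio = 0.02402 / 0.1278 = 0.1879.

I_new/I_old ≈ 0.188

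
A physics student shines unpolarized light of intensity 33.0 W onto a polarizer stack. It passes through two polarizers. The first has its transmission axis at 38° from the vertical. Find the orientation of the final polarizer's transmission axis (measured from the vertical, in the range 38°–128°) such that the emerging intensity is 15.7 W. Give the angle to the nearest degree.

Unpolarized light through the first polarizer → I₁ = ½ I₀, now polarized at 38°.
Target fraction: 15.7 / 33.0 W = 0.4758 of I₀.
Need I₂/I₀ = 0.4758, so cos²(θ − 38°) = 0.4758 / 0.5 = 0.9515.
θ − 38° = arccos(√0.9515) = 12.7°, giving θ ≈ 38 + 12.7 = 50.7°.

θ ≈ 51°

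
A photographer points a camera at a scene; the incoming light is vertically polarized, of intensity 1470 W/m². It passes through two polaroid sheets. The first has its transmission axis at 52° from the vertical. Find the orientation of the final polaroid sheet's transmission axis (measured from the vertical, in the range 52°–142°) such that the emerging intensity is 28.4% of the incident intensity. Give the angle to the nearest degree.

I₁ = I₀ cos²(52° − 0°) = I₀ cos²(52°) = 0.379 I₀.
Need I₂/I₀ = 0.284, so cos²(θ − 52°) = 0.284 / 0.379 = 0.7493.
θ − 52° = arccos(√0.7493) = 30.0°, giving θ ≈ 52 + 30.0 = 82.0°.

θ ≈ 82°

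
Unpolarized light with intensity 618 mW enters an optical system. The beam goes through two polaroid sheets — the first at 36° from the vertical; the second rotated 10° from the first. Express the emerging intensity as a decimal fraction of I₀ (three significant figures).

Unpolarized light through the first polarizer → I₁ = 618 mW/2 = 309 mW, polarized at 36°.
I₂ = I₁ · cos²(10°) = 309 · 0.9698 = 299.7 mW.
Transmitted fraction = 0.4849.

I/I₀ ≈ 0.485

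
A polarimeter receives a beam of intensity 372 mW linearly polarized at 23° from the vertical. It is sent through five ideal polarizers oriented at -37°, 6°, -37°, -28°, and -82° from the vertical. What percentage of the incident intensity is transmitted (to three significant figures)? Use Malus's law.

≈ 2.41%

By Malus's law, I₁ = 372 mW · cos²(60°) = 93 mW.
I₂ = I₁ · cos²(43°) = 93 · 0.5349 = 49.74 mW.
I₃ = I₂ · cos²(43°) = 49.74 · 0.5349 = 26.61 mW.
I₄ = I₃ · cos²(9°) = 26.61 · 0.9755 = 25.96 mW.
I₅ = I₄ · cos²(54°) = 25.96 · 0.3455 = 8.967 mW.
That is 2.411% of the incident intensity.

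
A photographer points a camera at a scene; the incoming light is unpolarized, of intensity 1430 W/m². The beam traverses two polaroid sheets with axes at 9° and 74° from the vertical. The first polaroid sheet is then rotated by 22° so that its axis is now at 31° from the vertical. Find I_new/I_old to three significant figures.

I_new/I_old ≈ 2.99

Before rotation:
Unpolarized light through the first polarizer → I₁ = ½ I₀, now polarized at 9°.
I₂ = I₁ cos²(74° − 9°) = 0.5 I₀ · cos²(65°) = 0.0893 I₀.
After rotation:
Unpolarized light through the first polarizer → I₁ = ½ I₀, now polarized at 31°.
I₂ = I₁ cos²(74° − 31°) = 0.5 I₀ · cos²(43°) = 0.2674 I₀.
Ratio = 0.2674 / 0.0893 = 2.995.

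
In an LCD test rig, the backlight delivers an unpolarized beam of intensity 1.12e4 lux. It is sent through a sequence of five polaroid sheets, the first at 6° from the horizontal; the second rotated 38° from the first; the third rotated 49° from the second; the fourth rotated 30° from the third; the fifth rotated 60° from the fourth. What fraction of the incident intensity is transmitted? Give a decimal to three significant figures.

Unpolarized light through the first polarizer → I₁ = 1.12e4 lux/2 = 5600 lux, polarized at 6°.
I₂ = I₁ · cos²(38°) = 5600 · 0.621 = 3477 lux.
I₃ = I₂ · cos²(49°) = 3477 · 0.4304 = 1497 lux.
I₄ = I₃ · cos²(30°) = 1497 · 0.75 = 1123 lux.
I₅ = I₄ · cos²(60°) = 1123 · 0.25 = 280.6 lux.
Transmitted fraction = 0.02506.

I/I₀ ≈ 0.0251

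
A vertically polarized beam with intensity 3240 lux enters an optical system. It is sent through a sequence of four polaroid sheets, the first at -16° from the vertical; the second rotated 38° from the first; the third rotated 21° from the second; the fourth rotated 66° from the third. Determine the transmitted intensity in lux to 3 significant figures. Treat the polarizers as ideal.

I₁ = 3240 lux · cos²(16°) = 2994 lux.
I₂ = I₁ · cos²(38°) = 2994 · 0.621 = 1859 lux.
I₃ = I₂ · cos²(21°) = 1859 · 0.8716 = 1620 lux.
I₄ = I₃ · cos²(66°) = 1620 · 0.1654 = 268.1 lux.

I ≈ 268 lux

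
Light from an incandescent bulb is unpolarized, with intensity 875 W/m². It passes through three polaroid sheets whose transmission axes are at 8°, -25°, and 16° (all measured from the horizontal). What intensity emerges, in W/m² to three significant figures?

Unpolarized light through the first polarizer → I₁ = 875 W/m²/2 = 437.5 W/m², polarized at 8°.
I₂ = I₁ · cos²(33°) = 437.5 · 0.7034 = 307.7 W/m².
I₃ = I₂ · cos²(41°) = 307.7 · 0.5696 = 175.3 W/m².

I ≈ 175 W/m²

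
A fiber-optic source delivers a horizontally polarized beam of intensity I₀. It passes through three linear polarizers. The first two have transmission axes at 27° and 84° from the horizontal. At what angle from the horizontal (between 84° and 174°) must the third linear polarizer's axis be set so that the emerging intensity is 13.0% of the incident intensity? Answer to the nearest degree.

θ ≈ 126°

I₁ = I₀ cos²(27° − 0°) = I₀ cos²(27°) = 0.7939 I₀.
I₂ = I₁ cos²(84° − 27°) = 0.7939 I₀ · cos²(57°) = 0.2355 I₀.
Need I₃/I₀ = 0.13, so cos²(θ − 84°) = 0.13 / 0.2355 = 0.552.
θ − 84° = arccos(√0.552) = 42.0°, giving θ ≈ 84 + 42.0 = 126.0°.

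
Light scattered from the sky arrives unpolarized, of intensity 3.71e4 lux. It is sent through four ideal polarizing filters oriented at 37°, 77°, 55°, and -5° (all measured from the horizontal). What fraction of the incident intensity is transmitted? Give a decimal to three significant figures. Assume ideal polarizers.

Unpolarized light through the first polarizer → I₁ = 3.71e4 lux/2 = 1.855e+04 lux, polarized at 37°.
I₂ = I₁ · cos²(40°) = 1.855e+04 · 0.5868 = 1.089e+04 lux.
I₃ = I₂ · cos²(22°) = 1.089e+04 · 0.8597 = 9358 lux.
I₄ = I₃ · cos²(60°) = 9358 · 0.25 = 2340 lux.
Transmitted fraction = 0.06306.

I/I₀ ≈ 0.0631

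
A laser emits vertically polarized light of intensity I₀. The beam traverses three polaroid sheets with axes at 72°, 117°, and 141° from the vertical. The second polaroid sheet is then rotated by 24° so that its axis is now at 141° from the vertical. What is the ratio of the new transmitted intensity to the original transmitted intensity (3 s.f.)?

I_new/I_old ≈ 0.308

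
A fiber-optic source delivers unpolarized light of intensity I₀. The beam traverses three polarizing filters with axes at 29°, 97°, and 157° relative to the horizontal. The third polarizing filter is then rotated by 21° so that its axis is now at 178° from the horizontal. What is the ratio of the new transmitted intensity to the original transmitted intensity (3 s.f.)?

Before rotation:
Unpolarized light through the first polarizer → I₁ = ½ I₀, now polarized at 29°.
I₂ = I₁ cos²(97° − 29°) = 0.5 I₀ · cos²(68°) = 0.07017 I₀.
I₃ = I₂ cos²(157° − 97°) = 0.07017 I₀ · cos²(60°) = 0.01754 I₀.
After rotation:
Unpolarized light through the first polarizer → I₁ = ½ I₀, now polarized at 29°.
I₂ = I₁ cos²(97° − 29°) = 0.5 I₀ · cos²(68°) = 0.07017 I₀.
I₃ = I₂ cos²(178° − 97°) = 0.07017 I₀ · cos²(81°) = 0.001717 I₀.
Ratio = 0.001717 / 0.01754 = 0.09789.

I_new/I_old ≈ 0.0979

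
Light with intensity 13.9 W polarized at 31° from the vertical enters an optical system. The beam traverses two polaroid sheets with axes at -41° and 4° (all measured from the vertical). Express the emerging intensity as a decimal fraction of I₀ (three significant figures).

I/I₀ ≈ 0.0477

I₁ = 13.9 W · cos²(72°) = 1.327 W.
I₂ = I₁ · cos²(45°) = 1.327 · 0.5 = 0.6637 W.
Transmitted fraction = 0.04775.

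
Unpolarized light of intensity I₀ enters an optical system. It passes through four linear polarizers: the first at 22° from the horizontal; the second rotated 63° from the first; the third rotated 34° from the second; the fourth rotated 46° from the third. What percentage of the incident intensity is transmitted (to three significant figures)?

Unpolarized light through the first polarizer → I₁ = ½ I₀, now polarized at 22°.
I₂ = I₁ cos²(63°) = 0.5 · 0.2061 I₀ = 0.1031 I₀.
I₃ = I₂ cos²(34°) = 0.1031 · 0.6873 I₀ = 0.07083 I₀.
I₄ = I₃ cos²(46°) = 0.07083 · 0.4826 I₀ = 0.03418 I₀.
That is 3.418% of the incident intensity.

≈ 3.42%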